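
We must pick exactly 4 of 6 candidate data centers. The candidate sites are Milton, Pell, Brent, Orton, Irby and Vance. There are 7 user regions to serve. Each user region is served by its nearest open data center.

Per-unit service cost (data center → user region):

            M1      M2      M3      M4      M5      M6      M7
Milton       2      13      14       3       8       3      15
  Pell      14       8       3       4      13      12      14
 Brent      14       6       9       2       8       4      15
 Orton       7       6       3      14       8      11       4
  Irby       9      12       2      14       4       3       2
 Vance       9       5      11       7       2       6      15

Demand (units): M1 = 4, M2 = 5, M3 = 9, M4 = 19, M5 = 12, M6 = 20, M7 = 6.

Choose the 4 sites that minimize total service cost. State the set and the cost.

Choose Milton, Brent, Irby and Vance; total service cost 185.

With exactly 4 open, each user region uses its cheapest among the chosen.
{Milton, Brent, Irby, Vance}: M1→Milton 2·4=8, M2→Vance 5·5=25, M3→Irby 2·9=18, M4→Brent 2·19=38, M5→Vance 2·12=24, M6→Milton 3·20=60, M7→Irby 2·6=12. Service cost 185.
{Milton, Pell, Irby, Vance}: service cost 204
{Milton, Orton, Irby, Vance}: service cost 204
Among all 15 size-4 choices, {Milton, Brent, Irby, Vance} is lowest.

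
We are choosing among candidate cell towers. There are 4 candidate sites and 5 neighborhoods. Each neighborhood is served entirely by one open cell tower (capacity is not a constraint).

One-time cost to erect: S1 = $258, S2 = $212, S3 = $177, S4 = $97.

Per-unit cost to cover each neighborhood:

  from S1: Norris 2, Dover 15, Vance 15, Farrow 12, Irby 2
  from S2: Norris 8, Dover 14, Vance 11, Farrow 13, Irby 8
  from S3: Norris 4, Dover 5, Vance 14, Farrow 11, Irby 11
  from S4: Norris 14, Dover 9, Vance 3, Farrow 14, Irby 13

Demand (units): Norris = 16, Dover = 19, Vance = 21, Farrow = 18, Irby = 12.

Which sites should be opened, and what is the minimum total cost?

Open S3 and S4; minimum total cost 826.

For any fixed open set, each neighborhood goes to its cheapest open site; total = fixed + service.
{S3, S4}: Norris→S3 4·16=64, Dover→S3 5·19=95, Vance→S4 3·21=63, Farrow→S3 11·18=198, Irby→S3 11·12=132. Service 552; fixed 274; total 826.
{S1, S4}: service 506 + fixed 355 = 861
{S1, S3, S4}: service 412 + fixed 532 = 944
{S1, S2, S3, S4}: service 412 + fixed 744 = 1156
(All 15 nonempty subsets were checked; S3 and S4 is lowest.)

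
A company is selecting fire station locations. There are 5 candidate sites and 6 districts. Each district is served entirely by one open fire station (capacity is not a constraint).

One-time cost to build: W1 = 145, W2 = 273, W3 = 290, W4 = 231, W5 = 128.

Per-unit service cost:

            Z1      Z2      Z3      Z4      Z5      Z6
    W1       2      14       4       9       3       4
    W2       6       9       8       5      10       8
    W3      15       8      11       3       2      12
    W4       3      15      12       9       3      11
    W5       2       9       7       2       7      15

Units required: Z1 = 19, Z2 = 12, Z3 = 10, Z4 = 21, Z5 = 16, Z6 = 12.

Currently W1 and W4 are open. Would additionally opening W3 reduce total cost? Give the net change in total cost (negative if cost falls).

No — net change +76 (cost rises by 76).

Current service cost with {W1, W4}: 531.
Adding W3: each district re-picks its cheapest; new service cost 317, saving 214.
Extra fixed cost: 290. Net change = 290 − 214 = 76.
(Totals: 907 → 983.)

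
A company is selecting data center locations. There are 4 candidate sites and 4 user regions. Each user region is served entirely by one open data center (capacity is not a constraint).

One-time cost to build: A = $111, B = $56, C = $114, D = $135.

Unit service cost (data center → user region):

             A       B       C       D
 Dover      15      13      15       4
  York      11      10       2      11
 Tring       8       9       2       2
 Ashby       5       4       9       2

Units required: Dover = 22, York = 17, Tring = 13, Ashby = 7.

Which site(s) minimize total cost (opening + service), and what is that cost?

Open C and D; minimum total cost 411.

For any fixed open set, each user region goes to its cheapest open site; total = fixed + service.
{C, D}: Dover→D 4·22=88, York→C 2·17=34, Tring→C 2·13=26, Ashby→D 2·7=14. Service 162; fixed 249; total 411.
{D}: service 315 + fixed 135 = 450
{B, C, D}: Dover→D 4·22=88, York→C 2·17=34, Tring→C 2·13=26, Ashby→D 2·7=14. Service 162; fixed 305; total 467.
{A, B, C, D}: service 162 + fixed 416 = 578
No other subset beats 411.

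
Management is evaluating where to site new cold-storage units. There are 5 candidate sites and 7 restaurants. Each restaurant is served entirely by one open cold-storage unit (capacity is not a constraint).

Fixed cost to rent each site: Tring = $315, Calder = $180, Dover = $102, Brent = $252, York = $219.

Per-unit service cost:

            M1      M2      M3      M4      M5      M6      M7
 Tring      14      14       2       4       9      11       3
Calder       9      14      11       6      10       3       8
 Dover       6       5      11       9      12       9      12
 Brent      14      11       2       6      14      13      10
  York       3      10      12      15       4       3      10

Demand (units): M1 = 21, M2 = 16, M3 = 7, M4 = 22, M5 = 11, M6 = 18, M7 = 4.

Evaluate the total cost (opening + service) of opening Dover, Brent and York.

Total cost: 1000

Each restaurant is assigned to its cheapest site among the open ones.
{Dover, Brent, York}: M1→York 3·21=63, M2→Dover 5·16=80, M3→Brent 2·7=14, M4→Brent 6·22=132, M5→York 4·11=44, M6→York 3·18=54, M7→Brent 10·4=40. Service 427; fixed 573; total 1000.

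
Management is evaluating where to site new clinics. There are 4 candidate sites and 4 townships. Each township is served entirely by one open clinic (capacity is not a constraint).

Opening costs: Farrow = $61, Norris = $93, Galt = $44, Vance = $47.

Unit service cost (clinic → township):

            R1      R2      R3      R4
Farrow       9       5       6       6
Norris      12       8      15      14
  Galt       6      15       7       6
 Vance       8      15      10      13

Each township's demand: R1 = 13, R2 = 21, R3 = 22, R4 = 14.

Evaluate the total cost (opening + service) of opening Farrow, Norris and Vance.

Each township is assigned to its cheapest site among the open ones.
{Farrow, Norris, Vance}: R1→Vance 8·13=104, R2→Farrow 5·21=105, R3→Farrow 6·22=132, R4→Farrow 6·14=84. Service 425; fixed 201; total 626.

Total cost: 626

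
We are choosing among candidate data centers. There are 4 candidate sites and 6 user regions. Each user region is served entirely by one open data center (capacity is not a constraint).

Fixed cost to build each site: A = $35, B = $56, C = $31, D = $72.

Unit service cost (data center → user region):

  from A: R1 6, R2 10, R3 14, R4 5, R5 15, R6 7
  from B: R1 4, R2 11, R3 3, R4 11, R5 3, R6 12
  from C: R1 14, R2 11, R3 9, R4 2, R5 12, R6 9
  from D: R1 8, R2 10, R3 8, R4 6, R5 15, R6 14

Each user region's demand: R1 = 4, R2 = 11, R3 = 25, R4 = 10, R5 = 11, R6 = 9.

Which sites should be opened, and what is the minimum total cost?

For any fixed open set, each user region goes to its cheapest open site; total = fixed + service.
{B, C}: R1→B 4·4=16, R2→B 11·11=121, R3→B 3·25=75, R4→C 2·10=20, R5→B 3·11=33, R6→C 9·9=81. Service 346; fixed 87; total 433.
{A, B}: service 347 + fixed 91 = 438
{A, B, C}: service 317 + fixed 122 = 439
{A, B, C, D}: service 317 + fixed 194 = 511
No other subset beats 433.

Open B and C; minimum total cost 433.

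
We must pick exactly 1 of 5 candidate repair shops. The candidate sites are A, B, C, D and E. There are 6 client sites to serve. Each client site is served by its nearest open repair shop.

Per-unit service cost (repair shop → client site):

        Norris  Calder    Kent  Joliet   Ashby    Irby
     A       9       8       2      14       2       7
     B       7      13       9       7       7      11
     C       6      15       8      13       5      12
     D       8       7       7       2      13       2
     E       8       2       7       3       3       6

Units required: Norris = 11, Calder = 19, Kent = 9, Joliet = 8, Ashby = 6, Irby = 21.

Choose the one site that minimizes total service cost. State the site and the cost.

With exactly 1 open, each client site uses its cheapest among the chosen.
{E}: Norris→E 8·11=88, Calder→E 2·19=38, Kent→E 7·9=63, Joliet→E 3·8=24, Ashby→E 3·6=18, Irby→E 6·21=126. Service cost 357.
{D}: service cost 420
{A}: service cost 540
Among all 5 size-1 choices, {E} is lowest.

Choose E only; total service cost 357.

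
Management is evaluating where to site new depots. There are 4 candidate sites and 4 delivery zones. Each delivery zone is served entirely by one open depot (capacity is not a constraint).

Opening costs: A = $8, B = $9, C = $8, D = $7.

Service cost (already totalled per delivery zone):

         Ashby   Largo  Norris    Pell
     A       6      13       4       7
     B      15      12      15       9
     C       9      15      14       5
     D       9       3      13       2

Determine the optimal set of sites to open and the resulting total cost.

For any fixed open set, each delivery zone goes to its cheapest open site; total = fixed + service.
{A, D}: Ashby→A 6, Largo→D 3, Norris→A 4, Pell→D 2. Service 15; fixed 15; total 30.
{D}: service 27 + fixed 7 = 34
{A}: Ashby→A 6, Largo→A 13, Norris→A 4, Pell→A 7. Service 30; fixed 8; total 38.
{A, B, C, D}: Ashby→A 6, Largo→D 3, Norris→A 4, Pell→D 2. Service 15; fixed 32; total 47.
(All 15 nonempty subsets were checked; A and D is lowest.)

Open A and D; minimum total cost 30.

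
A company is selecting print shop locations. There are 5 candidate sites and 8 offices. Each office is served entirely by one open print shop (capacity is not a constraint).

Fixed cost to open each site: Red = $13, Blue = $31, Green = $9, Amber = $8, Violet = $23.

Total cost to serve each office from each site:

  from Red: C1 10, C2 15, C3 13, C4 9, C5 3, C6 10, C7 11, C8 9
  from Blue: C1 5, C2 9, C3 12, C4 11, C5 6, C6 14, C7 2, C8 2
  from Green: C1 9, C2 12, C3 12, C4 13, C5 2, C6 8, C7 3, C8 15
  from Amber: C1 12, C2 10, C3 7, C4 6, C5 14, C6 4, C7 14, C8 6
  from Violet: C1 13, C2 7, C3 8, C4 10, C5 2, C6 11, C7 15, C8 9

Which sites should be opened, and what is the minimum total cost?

Open Green and Amber; minimum total cost 64.

For any fixed open set, each office goes to its cheapest open site; total = fixed + service.
{Green, Amber}: C1→Green 9, C2→Amber 10, C3→Amber 7, C4→Amber 6, C5→Green 2, C6→Amber 4, C7→Green 3, C8→Amber 6. Service 47; fixed 17; total 64.
{Red, Green, Amber}: C1→Green 9, C2→Amber 10, C3→Amber 7, C4→Amber 6, C5→Green 2, C6→Amber 4, C7→Green 3, C8→Amber 6. Service 47; fixed 30; total 77.
{Red, Amber}: service 57 + fixed 21 = 78
{Red, Blue, Green, Amber, Violet}: C1→Blue 5, C2→Violet 7, C3→Amber 7, C4→Amber 6, C5→Green 2, C6→Amber 4, C7→Blue 2, C8→Blue 2. Service 35; fixed 84; total 119.
No other subset beats 64.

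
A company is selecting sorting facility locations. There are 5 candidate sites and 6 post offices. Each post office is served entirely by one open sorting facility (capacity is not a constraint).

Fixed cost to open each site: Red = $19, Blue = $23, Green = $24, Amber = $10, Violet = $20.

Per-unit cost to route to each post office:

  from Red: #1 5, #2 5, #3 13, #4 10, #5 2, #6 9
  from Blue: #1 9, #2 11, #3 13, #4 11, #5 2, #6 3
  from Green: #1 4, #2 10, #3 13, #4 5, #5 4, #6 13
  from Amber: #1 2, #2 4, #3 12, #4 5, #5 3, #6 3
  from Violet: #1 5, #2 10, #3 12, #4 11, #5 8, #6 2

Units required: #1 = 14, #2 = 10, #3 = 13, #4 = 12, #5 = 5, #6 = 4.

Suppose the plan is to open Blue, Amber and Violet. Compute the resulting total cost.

Each post office is assigned to its cheapest site among the open ones.
{Blue, Amber, Violet}: #1→Amber 2·14=28, #2→Amber 4·10=40, #3→Amber 12·13=156, #4→Amber 5·12=60, #5→Blue 2·5=10, #6→Violet 2·4=8. Service 302; fixed 53; total 355.

Total cost: 355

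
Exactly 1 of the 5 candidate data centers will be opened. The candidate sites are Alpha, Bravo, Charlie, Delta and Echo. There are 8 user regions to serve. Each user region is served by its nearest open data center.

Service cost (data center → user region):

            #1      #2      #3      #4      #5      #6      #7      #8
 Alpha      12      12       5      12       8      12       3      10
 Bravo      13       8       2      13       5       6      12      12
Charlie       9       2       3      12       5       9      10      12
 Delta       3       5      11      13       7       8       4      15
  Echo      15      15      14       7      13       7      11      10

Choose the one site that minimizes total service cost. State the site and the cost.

With exactly 1 open, each user region uses its cheapest among the chosen.
{Charlie}: #1→Charlie 9, #2→Charlie 2, #3→Charlie 3, #4→Charlie 12, #5→Charlie 5, #6→Charlie 9, #7→Charlie 10, #8→Charlie 12. Service cost 62.
{Delta}: service cost 66
{Bravo}: service cost 71
Among all 5 size-1 choices, {Charlie} is lowest.

Choose Charlie only; total service cost 62.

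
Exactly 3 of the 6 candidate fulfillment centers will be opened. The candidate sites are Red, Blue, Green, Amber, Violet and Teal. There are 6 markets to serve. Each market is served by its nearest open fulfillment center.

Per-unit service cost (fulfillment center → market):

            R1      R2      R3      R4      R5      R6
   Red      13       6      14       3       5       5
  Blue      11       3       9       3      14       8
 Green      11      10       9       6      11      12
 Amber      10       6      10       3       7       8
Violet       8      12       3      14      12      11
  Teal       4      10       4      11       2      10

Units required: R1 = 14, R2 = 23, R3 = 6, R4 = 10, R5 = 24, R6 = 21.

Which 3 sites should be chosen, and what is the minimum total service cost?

Choose Red, Blue and Teal; total service cost 332.

With exactly 3 open, each market uses its cheapest among the chosen.
{Red, Blue, Teal}: R1→Teal 4·14=56, R2→Blue 3·23=69, R3→Teal 4·6=24, R4→Red 3·10=30, R5→Teal 2·24=48, R6→Red 5·21=105. Service cost 332.
{Blue, Violet, Teal}: service cost 389
{Red, Violet, Teal}: service cost 395
Among all 20 size-3 choices, {Red, Blue, Teal} is lowest.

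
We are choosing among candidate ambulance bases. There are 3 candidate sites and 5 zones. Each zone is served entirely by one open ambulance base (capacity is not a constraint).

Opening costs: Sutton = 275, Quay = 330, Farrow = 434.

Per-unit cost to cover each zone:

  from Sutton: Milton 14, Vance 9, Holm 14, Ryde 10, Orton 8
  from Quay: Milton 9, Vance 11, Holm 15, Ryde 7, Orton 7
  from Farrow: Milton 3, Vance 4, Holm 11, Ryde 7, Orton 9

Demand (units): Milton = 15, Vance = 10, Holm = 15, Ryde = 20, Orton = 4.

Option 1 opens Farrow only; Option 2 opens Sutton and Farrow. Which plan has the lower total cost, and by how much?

Option 1: {Farrow}: Milton→Farrow 3·15=45, Vance→Farrow 4·10=40, Holm→Farrow 11·15=165, Ryde→Farrow 7·20=140, Orton→Farrow 9·4=36. Service 426; fixed 434; total 860.
Option 2: {Sutton, Farrow}: Milton→Farrow 3·15=45, Vance→Farrow 4·10=40, Holm→Farrow 11·15=165, Ryde→Farrow 7·20=140, Orton→Sutton 8·4=32. Service 422; fixed 709; total 1131.
Difference: |860 − 1131| = 271.

Option 1 is cheaper by 271.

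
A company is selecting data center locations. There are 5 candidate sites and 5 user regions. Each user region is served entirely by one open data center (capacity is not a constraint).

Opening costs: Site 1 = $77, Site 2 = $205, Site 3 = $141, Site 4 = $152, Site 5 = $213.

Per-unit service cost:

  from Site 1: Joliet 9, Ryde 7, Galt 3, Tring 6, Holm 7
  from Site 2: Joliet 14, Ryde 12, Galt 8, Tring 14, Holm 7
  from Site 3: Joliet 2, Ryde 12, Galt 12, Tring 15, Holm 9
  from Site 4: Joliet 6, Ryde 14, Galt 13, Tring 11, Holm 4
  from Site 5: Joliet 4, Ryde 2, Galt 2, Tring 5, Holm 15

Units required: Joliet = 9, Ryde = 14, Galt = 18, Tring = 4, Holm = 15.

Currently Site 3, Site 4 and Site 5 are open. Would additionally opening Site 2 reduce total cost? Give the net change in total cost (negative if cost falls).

Current service cost with {Site 3, Site 4, Site 5}: 162.
Adding Site 2: each user region re-picks its cheapest; new service cost 162, saving 0.
Extra fixed cost: 205. Net change = 205 − 0 = 205.
(Totals: 668 → 873.)

No — net change +205 (cost rises by 205).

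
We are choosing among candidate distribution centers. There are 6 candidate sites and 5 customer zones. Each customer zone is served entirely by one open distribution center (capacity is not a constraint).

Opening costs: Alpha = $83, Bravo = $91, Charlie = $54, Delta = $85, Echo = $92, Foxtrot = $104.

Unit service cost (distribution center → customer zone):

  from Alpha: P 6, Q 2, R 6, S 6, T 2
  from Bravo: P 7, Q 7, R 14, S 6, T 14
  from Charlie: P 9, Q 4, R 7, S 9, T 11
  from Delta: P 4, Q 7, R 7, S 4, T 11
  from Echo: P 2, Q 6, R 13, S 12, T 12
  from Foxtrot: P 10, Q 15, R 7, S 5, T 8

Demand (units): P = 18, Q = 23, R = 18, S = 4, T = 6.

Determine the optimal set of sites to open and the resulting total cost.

For any fixed open set, each customer zone goes to its cheapest open site; total = fixed + service.
{Alpha}: P→Alpha 6·18=108, Q→Alpha 2·23=46, R→Alpha 6·18=108, S→Alpha 6·4=24, T→Alpha 2·6=12. Service 298; fixed 83; total 381.
{Alpha, Echo}: service 226 + fixed 175 = 401
{Alpha, Delta}: service 254 + fixed 168 = 422
{Alpha, Bravo, Charlie, Delta, Echo, Foxtrot}: service 218 + fixed 509 = 727
No other subset beats 381.

Open Alpha only; minimum total cost 381.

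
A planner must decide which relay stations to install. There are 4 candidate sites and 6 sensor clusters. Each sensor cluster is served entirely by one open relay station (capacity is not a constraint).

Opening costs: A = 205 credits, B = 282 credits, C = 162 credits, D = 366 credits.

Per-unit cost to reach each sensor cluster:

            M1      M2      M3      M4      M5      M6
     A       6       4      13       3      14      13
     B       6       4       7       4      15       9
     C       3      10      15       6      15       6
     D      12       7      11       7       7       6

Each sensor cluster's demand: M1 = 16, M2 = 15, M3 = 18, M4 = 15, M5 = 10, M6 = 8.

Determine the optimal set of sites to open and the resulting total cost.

For any fixed open set, each sensor cluster goes to its cheapest open site; total = fixed + service.
{B}: M1→B 6·16=96, M2→B 4·15=60, M3→B 7·18=126, M4→B 4·15=60, M5→B 15·10=150, M6→B 9·8=72. Service 564; fixed 282; total 846.
{A}: M1→A 6·16=96, M2→A 4·15=60, M3→A 13·18=234, M4→A 3·15=45, M5→A 14·10=140, M6→A 13·8=104. Service 679; fixed 205; total 884.
{C}: M1→C 3·16=48, M2→C 10·15=150, M3→C 15·18=270, M4→C 6·15=90, M5→C 15·10=150, M6→C 6·8=48. Service 756; fixed 162; total 918.
{A, B, C, D}: service 397 + fixed 1015 = 1412
No other subset beats 846.

Open B only; minimum total cost 846.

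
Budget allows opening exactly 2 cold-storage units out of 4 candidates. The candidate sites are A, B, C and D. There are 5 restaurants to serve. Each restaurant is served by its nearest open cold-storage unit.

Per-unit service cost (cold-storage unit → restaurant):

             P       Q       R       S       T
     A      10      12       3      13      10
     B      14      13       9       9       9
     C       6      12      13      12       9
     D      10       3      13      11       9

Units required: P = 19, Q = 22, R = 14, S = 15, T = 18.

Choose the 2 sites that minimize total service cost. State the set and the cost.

Choose A and D; total service cost 625.

With exactly 2 open, each restaurant uses its cheapest among the chosen.
{A, D}: P→A 10·19=190, Q→D 3·22=66, R→A 3·14=42, S→D 11·15=165, T→D 9·18=162. Service cost 625.
{B, D}: service cost 679
{C, D}: service cost 689
Among all 6 size-2 choices, {A, D} is lowest.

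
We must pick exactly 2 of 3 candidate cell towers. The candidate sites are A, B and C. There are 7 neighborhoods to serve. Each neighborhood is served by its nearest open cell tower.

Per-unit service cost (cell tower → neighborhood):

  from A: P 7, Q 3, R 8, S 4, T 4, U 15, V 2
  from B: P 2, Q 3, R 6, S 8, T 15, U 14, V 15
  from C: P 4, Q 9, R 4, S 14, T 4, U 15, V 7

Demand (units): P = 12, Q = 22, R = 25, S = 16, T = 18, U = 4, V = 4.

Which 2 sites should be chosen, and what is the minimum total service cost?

Choose A and C; total service cost 418.

With exactly 2 open, each neighborhood uses its cheapest among the chosen.
{A, C}: P→C 4·12=48, Q→A 3·22=66, R→C 4·25=100, S→A 4·16=64, T→A 4·18=72, U→A 15·4=60, V→A 2·4=8. Service cost 418.
{A, B}: service cost 440
{B, C}: service cost 474
Among all 3 size-2 choices, {A, C} is lowest.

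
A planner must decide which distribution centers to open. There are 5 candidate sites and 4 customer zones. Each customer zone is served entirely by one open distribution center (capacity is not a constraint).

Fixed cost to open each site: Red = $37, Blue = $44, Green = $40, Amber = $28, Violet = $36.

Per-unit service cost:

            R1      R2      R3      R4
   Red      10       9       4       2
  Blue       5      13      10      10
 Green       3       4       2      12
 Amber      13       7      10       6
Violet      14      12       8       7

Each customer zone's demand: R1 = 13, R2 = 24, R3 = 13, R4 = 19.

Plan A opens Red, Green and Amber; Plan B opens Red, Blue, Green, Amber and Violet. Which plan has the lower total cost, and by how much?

Plan A: {Red, Green, Amber}: R1→Green 3·13=39, R2→Green 4·24=96, R3→Green 2·13=26, R4→Red 2·19=38. Service 199; fixed 105; total 304.
Plan B: {Red, Blue, Green, Amber, Violet}: R1→Green 3·13=39, R2→Green 4·24=96, R3→Green 2·13=26, R4→Red 2·19=38. Service 199; fixed 185; total 384.
Difference: |304 − 384| = 80.

Plan A is cheaper by 80.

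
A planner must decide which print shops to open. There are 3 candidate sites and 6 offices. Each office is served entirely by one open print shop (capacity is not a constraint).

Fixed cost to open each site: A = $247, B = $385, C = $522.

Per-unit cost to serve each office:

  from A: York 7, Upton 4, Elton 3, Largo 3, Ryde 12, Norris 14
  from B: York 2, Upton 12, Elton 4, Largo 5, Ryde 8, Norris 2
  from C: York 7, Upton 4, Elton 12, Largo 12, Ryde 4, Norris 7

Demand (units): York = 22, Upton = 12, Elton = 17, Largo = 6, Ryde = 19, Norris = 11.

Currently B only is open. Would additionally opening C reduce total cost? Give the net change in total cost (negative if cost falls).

Current service cost with {B}: 460.
Adding C: each office re-picks its cheapest; new service cost 288, saving 172.
Extra fixed cost: 522. Net change = 522 − 172 = 350.
(Totals: 845 → 1195.)

No — net change +350 (cost rises by 350).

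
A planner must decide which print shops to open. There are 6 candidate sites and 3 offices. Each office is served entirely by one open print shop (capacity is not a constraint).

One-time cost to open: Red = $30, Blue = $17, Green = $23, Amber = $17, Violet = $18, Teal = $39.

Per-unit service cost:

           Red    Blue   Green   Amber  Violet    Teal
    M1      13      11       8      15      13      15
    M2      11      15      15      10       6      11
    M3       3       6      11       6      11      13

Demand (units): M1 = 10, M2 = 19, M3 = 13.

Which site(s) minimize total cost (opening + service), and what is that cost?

Open Red, Green and Violet; minimum total cost 304.

For any fixed open set, each office goes to its cheapest open site; total = fixed + service.
{Red, Green, Violet}: M1→Green 8·10=80, M2→Violet 6·19=114, M3→Red 3·13=39. Service 233; fixed 71; total 304.
{Red, Blue, Green, Violet}: M1→Green 8·10=80, M2→Violet 6·19=114, M3→Red 3·13=39. Service 233; fixed 88; total 321.
{Red, Green, Amber, Violet}: service 233 + fixed 88 = 321
{Red, Blue, Green, Amber, Violet, Teal}: service 233 + fixed 144 = 377
No other subset beats 304.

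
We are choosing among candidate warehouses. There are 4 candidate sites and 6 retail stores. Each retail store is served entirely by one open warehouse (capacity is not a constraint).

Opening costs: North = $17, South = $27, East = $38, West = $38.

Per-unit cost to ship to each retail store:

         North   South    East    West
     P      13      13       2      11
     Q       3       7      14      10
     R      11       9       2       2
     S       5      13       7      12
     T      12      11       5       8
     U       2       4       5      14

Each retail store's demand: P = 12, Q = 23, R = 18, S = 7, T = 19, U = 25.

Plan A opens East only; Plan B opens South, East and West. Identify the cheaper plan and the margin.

Plan A: {East}: P→East 2·12=24, Q→East 14·23=322, R→East 2·18=36, S→East 7·7=49, T→East 5·19=95, U→East 5·25=125. Service 651; fixed 38; total 689.
Plan B: {South, East, West}: P→East 2·12=24, Q→South 7·23=161, R→East 2·18=36, S→East 7·7=49, T→East 5·19=95, U→South 4·25=100. Service 465; fixed 103; total 568.
Difference: |689 − 568| = 121.

Plan B is cheaper by 121.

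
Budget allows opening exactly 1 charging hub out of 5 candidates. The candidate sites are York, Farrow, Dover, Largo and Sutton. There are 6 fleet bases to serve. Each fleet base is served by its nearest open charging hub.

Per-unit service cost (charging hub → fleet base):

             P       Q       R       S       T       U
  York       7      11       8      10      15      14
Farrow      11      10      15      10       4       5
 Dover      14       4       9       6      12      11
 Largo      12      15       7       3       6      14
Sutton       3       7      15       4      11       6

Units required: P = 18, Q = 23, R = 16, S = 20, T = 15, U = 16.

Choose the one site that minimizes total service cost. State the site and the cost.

Choose Sutton only; total service cost 796.

With exactly 1 open, each fleet base uses its cheapest among the chosen.
{Sutton}: P→Sutton 3·18=54, Q→Sutton 7·23=161, R→Sutton 15·16=240, S→Sutton 4·20=80, T→Sutton 11·15=165, U→Sutton 6·16=96. Service cost 796.
{Dover}: service cost 964
{Farrow}: service cost 1008
Among all 5 size-1 choices, {Sutton} is lowest.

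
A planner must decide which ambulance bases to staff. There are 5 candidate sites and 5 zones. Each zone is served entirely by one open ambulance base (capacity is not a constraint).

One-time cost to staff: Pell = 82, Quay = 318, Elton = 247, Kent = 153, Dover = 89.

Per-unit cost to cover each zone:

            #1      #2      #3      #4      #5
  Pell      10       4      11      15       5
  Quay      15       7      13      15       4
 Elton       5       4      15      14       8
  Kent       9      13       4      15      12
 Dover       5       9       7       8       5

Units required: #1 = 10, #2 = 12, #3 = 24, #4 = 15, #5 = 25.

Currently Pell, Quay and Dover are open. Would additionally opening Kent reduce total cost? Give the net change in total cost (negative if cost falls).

No — net change +81 (cost rises by 81).

Current service cost with {Pell, Quay, Dover}: 486.
Adding Kent: each zone re-picks its cheapest; new service cost 414, saving 72.
Extra fixed cost: 153. Net change = 153 − 72 = 81.
(Totals: 975 → 1056.)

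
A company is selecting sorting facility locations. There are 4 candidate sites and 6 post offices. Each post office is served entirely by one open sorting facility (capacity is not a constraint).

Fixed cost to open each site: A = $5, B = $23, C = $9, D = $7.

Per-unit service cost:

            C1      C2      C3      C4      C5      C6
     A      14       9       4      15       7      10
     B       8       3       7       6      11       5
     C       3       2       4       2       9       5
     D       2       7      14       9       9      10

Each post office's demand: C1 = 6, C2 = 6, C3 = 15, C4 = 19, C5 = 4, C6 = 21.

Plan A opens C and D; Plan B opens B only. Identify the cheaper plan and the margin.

Plan A is cheaper by 178.

Plan A: {C, D}: C1→D 2·6=12, C2→C 2·6=12, C3→C 4·15=60, C4→C 2·19=38, C5→C 9·4=36, C6→C 5·21=105. Service 263; fixed 16; total 279.
Plan B: {B}: C1→B 8·6=48, C2→B 3·6=18, C3→B 7·15=105, C4→B 6·19=114, C5→B 11·4=44, C6→B 5·21=105. Service 434; fixed 23; total 457.
Difference: |279 − 457| = 178.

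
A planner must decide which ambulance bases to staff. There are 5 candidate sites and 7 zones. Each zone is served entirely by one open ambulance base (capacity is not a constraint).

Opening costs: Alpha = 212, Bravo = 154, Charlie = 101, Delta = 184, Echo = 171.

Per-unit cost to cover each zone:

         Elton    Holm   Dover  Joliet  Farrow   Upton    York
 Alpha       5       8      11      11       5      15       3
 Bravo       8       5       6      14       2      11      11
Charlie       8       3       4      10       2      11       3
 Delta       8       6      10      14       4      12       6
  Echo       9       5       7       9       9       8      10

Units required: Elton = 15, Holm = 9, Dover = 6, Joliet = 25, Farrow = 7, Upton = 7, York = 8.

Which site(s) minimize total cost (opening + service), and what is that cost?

For any fixed open set, each zone goes to its cheapest open site; total = fixed + service.
{Charlie}: Elton→Charlie 8·15=120, Holm→Charlie 3·9=27, Dover→Charlie 4·6=24, Joliet→Charlie 10·25=250, Farrow→Charlie 2·7=14, Upton→Charlie 11·7=77, York→Charlie 3·8=24. Service 536; fixed 101; total 637.
{Charlie, Echo}: Elton→Charlie 8·15=120, Holm→Charlie 3·9=27, Dover→Charlie 4·6=24, Joliet→Echo 9·25=225, Farrow→Charlie 2·7=14, Upton→Echo 8·7=56, York→Charlie 3·8=24. Service 490; fixed 272; total 762.
{Bravo, Charlie}: Elton→Bravo 8·15=120, Holm→Charlie 3·9=27, Dover→Charlie 4·6=24, Joliet→Charlie 10·25=250, Farrow→Bravo 2·7=14, Upton→Bravo 11·7=77, York→Charlie 3·8=24. Service 536; fixed 255; total 791.
{Alpha, Bravo, Charlie, Delta, Echo}: Elton→Alpha 5·15=75, Holm→Charlie 3·9=27, Dover→Charlie 4·6=24, Joliet→Echo 9·25=225, Farrow→Bravo 2·7=14, Upton→Echo 8·7=56, York→Alpha 3·8=24. Service 445; fixed 822; total 1267.
No other subset beats 637.

Open Charlie only; minimum total cost 637.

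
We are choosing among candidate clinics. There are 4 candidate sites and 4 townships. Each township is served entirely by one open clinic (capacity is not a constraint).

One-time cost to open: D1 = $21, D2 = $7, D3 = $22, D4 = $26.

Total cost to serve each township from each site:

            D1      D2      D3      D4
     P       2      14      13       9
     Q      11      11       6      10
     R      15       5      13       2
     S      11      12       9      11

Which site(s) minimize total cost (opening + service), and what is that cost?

Open D2 only; minimum total cost 49.

For any fixed open set, each township goes to its cheapest open site; total = fixed + service.
{D2}: P→D2 14, Q→D2 11, R→D2 5, S→D2 12. Service 42; fixed 7; total 49.
{D1, D2}: service 29 + fixed 28 = 57
{D4}: service 32 + fixed 26 = 58
{D1, D2, D3, D4}: service 19 + fixed 76 = 95
No other subset beats 49.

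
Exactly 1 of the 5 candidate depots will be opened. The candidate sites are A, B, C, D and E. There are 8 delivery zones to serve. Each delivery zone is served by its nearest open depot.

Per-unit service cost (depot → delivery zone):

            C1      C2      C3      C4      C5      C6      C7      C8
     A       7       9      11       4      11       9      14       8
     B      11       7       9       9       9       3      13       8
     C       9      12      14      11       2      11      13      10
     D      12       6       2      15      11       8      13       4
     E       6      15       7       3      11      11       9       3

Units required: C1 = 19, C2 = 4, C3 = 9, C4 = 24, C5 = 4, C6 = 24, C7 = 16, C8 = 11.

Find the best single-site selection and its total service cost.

Choose E only; total service cost 794.

With exactly 1 open, each delivery zone uses its cheapest among the chosen.
{E}: C1→E 6·19=114, C2→E 15·4=60, C3→E 7·9=63, C4→E 3·24=72, C5→E 11·4=44, C6→E 11·24=264, C7→E 9·16=144, C8→E 3·11=33. Service cost 794.
{A}: service cost 936
{B}: service cost 938
Among all 5 size-1 choices, {E} is lowest.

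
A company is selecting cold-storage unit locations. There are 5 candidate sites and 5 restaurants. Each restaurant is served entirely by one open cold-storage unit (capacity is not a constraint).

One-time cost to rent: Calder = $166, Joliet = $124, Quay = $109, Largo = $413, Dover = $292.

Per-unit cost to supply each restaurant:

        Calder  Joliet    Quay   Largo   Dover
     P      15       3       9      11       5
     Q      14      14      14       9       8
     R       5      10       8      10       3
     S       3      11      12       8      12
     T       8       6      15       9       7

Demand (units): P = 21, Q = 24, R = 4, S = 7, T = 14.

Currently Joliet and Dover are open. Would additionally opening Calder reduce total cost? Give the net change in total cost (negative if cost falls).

No — net change +110 (cost rises by 110).

Current service cost with {Joliet, Dover}: 428.
Adding Calder: each restaurant re-picks its cheapest; new service cost 372, saving 56.
Extra fixed cost: 166. Net change = 166 − 56 = 110.
(Totals: 844 → 954.)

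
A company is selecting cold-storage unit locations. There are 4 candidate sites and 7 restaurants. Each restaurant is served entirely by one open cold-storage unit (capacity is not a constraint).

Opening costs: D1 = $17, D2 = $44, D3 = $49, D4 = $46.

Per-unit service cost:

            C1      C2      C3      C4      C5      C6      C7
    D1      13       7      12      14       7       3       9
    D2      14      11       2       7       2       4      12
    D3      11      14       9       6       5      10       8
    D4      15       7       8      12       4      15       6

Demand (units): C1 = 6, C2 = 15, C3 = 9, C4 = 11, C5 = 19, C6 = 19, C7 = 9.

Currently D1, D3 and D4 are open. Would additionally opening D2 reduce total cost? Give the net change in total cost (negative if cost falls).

Current service cost with {D1, D3, D4}: 496.
Adding D2: each restaurant re-picks its cheapest; new service cost 404, saving 92.
Extra fixed cost: 44. Net change = 44 − 92 = -48.
(Totals: 608 → 560.)

Yes — net change −48 (cost falls by 48).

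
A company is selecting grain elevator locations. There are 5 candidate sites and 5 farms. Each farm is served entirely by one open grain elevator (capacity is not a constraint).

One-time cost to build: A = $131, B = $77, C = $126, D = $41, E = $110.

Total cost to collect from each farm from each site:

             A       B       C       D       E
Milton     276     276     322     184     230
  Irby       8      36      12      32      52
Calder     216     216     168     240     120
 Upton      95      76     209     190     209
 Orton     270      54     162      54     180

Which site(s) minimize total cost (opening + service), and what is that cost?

For any fixed open set, each farm goes to its cheapest open site; total = fixed + service.
{B, D}: Milton→D 184, Irby→D 32, Calder→B 216, Upton→B 76, Orton→B 54. Service 562; fixed 118; total 680.
{B, D, E}: Milton→D 184, Irby→D 32, Calder→E 120, Upton→B 76, Orton→B 54. Service 466; fixed 228; total 694.
{B, E}: Milton→E 230, Irby→B 36, Calder→E 120, Upton→B 76, Orton→B 54. Service 516; fixed 187; total 703.
{A, B, C, D, E}: Milton→D 184, Irby→A 8, Calder→E 120, Upton→B 76, Orton→B 54. Service 442; fixed 485; total 927.
No other subset beats 680.

Open B and D; minimum total cost 680.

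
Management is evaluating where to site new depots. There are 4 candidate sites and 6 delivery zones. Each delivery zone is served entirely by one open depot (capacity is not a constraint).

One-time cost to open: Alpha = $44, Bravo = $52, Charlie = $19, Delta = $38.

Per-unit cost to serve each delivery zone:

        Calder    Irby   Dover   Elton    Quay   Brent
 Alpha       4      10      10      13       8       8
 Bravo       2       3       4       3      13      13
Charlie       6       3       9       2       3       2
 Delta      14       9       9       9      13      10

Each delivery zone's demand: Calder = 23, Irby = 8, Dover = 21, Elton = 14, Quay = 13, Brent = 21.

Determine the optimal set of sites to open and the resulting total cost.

For any fixed open set, each delivery zone goes to its cheapest open site; total = fixed + service.
{Bravo, Charlie}: Calder→Bravo 2·23=46, Irby→Bravo 3·8=24, Dover→Bravo 4·21=84, Elton→Charlie 2·14=28, Quay→Charlie 3·13=39, Brent→Charlie 2·21=42. Service 263; fixed 71; total 334.
{Bravo, Charlie, Delta}: Calder→Bravo 2·23=46, Irby→Bravo 3·8=24, Dover→Bravo 4·21=84, Elton→Charlie 2·14=28, Quay→Charlie 3·13=39, Brent→Charlie 2·21=42. Service 263; fixed 109; total 372.
{Alpha, Bravo, Charlie}: Calder→Bravo 2·23=46, Irby→Bravo 3·8=24, Dover→Bravo 4·21=84, Elton→Charlie 2·14=28, Quay→Charlie 3·13=39, Brent→Charlie 2·21=42. Service 263; fixed 115; total 378.
{Alpha, Bravo, Charlie, Delta}: service 263 + fixed 153 = 416
(All 15 nonempty subsets were checked; Bravo and Charlie is lowest.)

Open Bravo and Charlie; minimum total cost 334.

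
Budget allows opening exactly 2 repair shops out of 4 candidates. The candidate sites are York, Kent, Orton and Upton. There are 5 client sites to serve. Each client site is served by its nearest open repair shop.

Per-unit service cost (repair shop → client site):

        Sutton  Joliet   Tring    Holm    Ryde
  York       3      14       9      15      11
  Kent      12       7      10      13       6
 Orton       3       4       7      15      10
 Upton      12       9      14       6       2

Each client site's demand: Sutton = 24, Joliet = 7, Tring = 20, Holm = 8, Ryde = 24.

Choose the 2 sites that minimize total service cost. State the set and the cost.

Choose Orton and Upton; total service cost 336.

With exactly 2 open, each client site uses its cheapest among the chosen.
{Orton, Upton}: Sutton→Orton 3·24=72, Joliet→Orton 4·7=28, Tring→Orton 7·20=140, Holm→Upton 6·8=48, Ryde→Upton 2·24=48. Service cost 336.
{York, Upton}: service cost 411
{Kent, Orton}: service cost 488
Among all 6 size-2 choices, {Orton, Upton} is lowest.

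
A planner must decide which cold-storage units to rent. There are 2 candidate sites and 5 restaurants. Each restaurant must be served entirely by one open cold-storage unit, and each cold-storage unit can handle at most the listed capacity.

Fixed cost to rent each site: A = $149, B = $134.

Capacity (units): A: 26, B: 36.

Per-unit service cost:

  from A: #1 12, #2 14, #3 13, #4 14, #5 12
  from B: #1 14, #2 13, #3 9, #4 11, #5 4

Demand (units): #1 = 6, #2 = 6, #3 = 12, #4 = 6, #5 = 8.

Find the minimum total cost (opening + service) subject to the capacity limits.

Minimum total cost: 639

Open {A, B}: #1→A 12·6=72, #2→B 13·6=78, #3→B 9·12=108, #4→B 11·6=66, #5→B 4·8=32.
Loads: A carries 6/26, B carries 32/36. Service 356; fixed 283; total 639.
Next best feasible plan costs 645.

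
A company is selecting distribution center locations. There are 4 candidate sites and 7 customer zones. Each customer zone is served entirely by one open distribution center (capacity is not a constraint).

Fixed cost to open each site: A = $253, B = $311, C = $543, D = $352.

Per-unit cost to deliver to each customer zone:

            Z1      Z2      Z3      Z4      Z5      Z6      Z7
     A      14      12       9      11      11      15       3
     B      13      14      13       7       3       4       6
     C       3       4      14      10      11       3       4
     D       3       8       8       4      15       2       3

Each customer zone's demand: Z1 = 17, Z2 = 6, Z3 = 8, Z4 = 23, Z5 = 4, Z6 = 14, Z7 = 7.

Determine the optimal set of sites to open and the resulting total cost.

Open D only; minimum total cost 716.

For any fixed open set, each customer zone goes to its cheapest open site; total = fixed + service.
{D}: Z1→D 3·17=51, Z2→D 8·6=48, Z3→D 8·8=64, Z4→D 4·23=92, Z5→D 15·4=60, Z6→D 2·14=28, Z7→D 3·7=21. Service 364; fixed 352; total 716.
{A, D}: service 348 + fixed 605 = 953
{B, D}: Z1→D 3·17=51, Z2→D 8·6=48, Z3→D 8·8=64, Z4→D 4·23=92, Z5→B 3·4=12, Z6→D 2·14=28, Z7→D 3·7=21. Service 316; fixed 663; total 979.
{A, B, C, D}: Z1→C 3·17=51, Z2→C 4·6=24, Z3→D 8·8=64, Z4→D 4·23=92, Z5→B 3·4=12, Z6→D 2·14=28, Z7→A 3·7=21. Service 292; fixed 1459; total 1751.
No other subset beats 716.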